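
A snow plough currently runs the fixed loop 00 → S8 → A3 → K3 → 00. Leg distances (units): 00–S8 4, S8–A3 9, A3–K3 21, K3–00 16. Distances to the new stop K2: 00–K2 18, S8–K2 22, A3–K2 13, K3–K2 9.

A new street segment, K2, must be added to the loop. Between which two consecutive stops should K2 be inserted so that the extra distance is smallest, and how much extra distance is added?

Insertion cost between consecutive stops i–j is d(i,K2) + d(K2,j) − d(i,j):
  between 00 and S8: 18 + 22 − 4 = 36
  between S8 and A3: 22 + 13 − 9 = 26
  between A3 and K3: 13 + 9 − 21 = 1
  between K3 and 00: 9 + 18 − 16 = 11
Cheapest insertion is between A3 and K3, adding 1.
New total = 50 + 1 = 51.

Minimum extra distance: 1, inserting K2 between A3 and K3.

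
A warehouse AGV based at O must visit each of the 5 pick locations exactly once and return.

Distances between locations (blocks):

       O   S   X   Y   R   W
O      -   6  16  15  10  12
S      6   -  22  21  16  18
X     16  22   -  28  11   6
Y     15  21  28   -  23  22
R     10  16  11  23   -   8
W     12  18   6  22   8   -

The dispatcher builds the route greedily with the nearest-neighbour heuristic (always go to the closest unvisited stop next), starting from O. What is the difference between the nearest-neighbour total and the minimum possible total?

3 blocks longer than the optimal tour.

From O: S=6, R=10, W=12, Y=15, X=16 → choose S (6).
From S: R=16, W=18, Y=21, X=22 → choose R (16).
From R: W=8, X=11, Y=23 → choose W (8).
From W: X=6, Y=22 → choose X (6).
From X: Y=28 → choose Y (28).
NN route O → S → R → W → X → Y → O costs 79.
Optimal: O → S → Y → W → X → R → O costs 76 (by enumerating all 60 distinct tours).
Excess = 79 − 76 = 3.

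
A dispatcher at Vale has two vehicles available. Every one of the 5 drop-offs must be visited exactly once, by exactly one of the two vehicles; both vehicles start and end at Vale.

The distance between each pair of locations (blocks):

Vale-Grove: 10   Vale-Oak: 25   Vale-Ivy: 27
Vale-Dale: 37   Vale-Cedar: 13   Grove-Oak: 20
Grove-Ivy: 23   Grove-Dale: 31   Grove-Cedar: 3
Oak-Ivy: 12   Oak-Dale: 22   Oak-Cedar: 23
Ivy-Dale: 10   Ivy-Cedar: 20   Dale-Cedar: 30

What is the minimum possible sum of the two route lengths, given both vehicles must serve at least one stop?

110 blocks — the smallest possible combined total.

Check every non-empty split of the stops between the two vehicles; for each half take its own optimal tour:
  {Grove} + {Oak, Ivy, Dale, Cedar}: 20 + 90 = 110
  {Oak} + {Grove, Ivy, Dale, Cedar}: 50 + 80 = 130
  {Grove, Oak} + {Ivy, Dale, Cedar}: 55 + 80 = 135
  {Ivy} + {Grove, Oak, Dale, Cedar}: 54 + 90 = 144
  {Grove, Ivy} + {Oak, Dale, Cedar}: 60 + 90 = 150
  {Oak, Ivy} + {Grove, Dale, Cedar}: 64 + 80 = 144
  … (15 splits in total)
Best: vehicle 1 Vale → Grove → Vale = 20; vehicle 2 Vale → Oak → Ivy → Dale → Cedar → Vale = 90; combined 110.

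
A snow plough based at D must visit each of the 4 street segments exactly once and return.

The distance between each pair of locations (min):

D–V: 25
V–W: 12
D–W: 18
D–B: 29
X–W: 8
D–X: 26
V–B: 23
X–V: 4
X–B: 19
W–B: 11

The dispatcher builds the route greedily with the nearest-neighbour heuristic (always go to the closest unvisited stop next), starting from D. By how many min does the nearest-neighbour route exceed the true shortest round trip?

D: W=18, V=25, X=26, B=29 ⇒ W
W: X=8, B=11, V=12 ⇒ X
X: V=4, B=19 ⇒ V
V: B=23 ⇒ B
NN route D → W → X → V → B → D costs 82.
Optimal: D → V → X → W → B → D costs 77 (by enumerating all 12 distinct tours).
Excess = 82 − 77 = 5.

Excess over optimum: 5 min.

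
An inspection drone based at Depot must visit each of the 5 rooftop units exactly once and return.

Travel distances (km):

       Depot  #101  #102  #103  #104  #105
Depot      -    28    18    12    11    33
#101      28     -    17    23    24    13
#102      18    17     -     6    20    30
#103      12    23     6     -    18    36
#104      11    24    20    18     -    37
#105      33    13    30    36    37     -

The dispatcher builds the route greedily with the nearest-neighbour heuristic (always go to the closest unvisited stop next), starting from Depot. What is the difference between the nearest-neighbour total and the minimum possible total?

From Depot: #104=11, #103=12, #102=18, #101=28, #105=33 → choose #104 (11).
From #104: #103=18, #102=20, #101=24, #105=37 → choose #103 (18).
From #103: #102=6, #101=23, #105=36 → choose #102 (6).
From #102: #101=17, #105=30 → choose #101 (17).
From #101: #105=13 → choose #105 (13).
NN route Depot → #104 → #103 → #102 → #101 → #105 → Depot costs 98.
Optimal: Depot → #103 → #102 → #101 → #105 → #104 → Depot costs 96 (by enumerating all 60 distinct tours).
Excess = 98 − 96 = 2.

Excess over optimum: 2 km.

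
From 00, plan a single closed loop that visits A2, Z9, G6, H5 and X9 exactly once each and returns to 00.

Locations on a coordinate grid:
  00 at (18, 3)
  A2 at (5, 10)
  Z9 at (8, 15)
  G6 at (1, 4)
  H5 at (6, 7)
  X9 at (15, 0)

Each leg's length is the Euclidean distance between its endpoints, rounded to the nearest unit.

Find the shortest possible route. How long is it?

00 - A2 - Z9 - G6 - H5 - X9 - 00: 15+6+13+6+11+4 = 55
00 - A2 - Z9 - G6 - X9 - H5 - 00: 15+6+13+15+11+13 = 73
00 - A2 - Z9 - H5 - G6 - X9 - 00: 15+6+8+6+15+4 = 54
00 - A2 - Z9 - H5 - X9 - G6 - 00: 15+6+8+11+15+17 = 72
00 - A2 - Z9 - X9 - G6 - H5 - 00: 15+6+17+15+6+13 = 72
00 - A2 - Z9 - X9 - H5 - G6 - 00: 15+6+17+11+6+17 = 72
00 - A2 - G6 - Z9 - H5 - X9 - 00: 15+7+13+8+11+4 = 58
00 - A2 - G6 - Z9 - X9 - H5 - 00: 15+7+13+17+11+13 = 76
00 - A2 - G6 - H5 - Z9 - X9 - 00: 15+7+6+8+17+4 = 57
00 - A2 - G6 - H5 - X9 - Z9 - 00: 15+7+6+11+17+16 = 72
00 - A2 - G6 - X9 - Z9 - H5 - 00: 15+7+15+17+8+13 = 75
00 - A2 - G6 - X9 - H5 - Z9 - 00: 15+7+15+11+8+16 = 72
00 - A2 - H5 - Z9 - G6 - X9 - 00: 15+3+8+13+15+4 = 58
00 - A2 - H5 - Z9 - X9 - G6 - 00: 15+3+8+17+15+17 = 75
… (46 more)
00 - Z9 - A2 - G6 - H5 - X9 - 00: 16+6+7+6+11+4 = 50  ← best
The minimum is 50.
One optimal route: 00 → Z9 → A2 → G6 → H5 → X9 → 00 (or its reverse).

50 — the shortest possible round trip.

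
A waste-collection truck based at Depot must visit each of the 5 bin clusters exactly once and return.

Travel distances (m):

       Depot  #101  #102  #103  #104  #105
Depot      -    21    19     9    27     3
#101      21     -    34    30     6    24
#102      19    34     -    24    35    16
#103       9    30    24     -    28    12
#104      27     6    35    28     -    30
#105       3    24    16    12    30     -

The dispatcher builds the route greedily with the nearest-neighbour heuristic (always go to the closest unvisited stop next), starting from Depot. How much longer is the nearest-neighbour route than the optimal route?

Excess over optimum: 10 m.

From Depot: #105=3, #103=9, #102=19, #101=21, #104=27 → choose #105 (3).
From #105: #103=12, #102=16, #101=24, #104=30 → choose #103 (12).
From #103: #102=24, #104=28, #101=30 → choose #102 (24).
From #102: #101=34, #104=35 → choose #101 (34).
From #101: #104=6 → choose #104 (6).
NN route Depot → #105 → #103 → #102 → #101 → #104 → Depot costs 106.
Optimal: Depot → #103 → #104 → #101 → #102 → #105 → Depot costs 96 (by enumerating all 60 distinct tours).
Excess = 106 − 96 = 10.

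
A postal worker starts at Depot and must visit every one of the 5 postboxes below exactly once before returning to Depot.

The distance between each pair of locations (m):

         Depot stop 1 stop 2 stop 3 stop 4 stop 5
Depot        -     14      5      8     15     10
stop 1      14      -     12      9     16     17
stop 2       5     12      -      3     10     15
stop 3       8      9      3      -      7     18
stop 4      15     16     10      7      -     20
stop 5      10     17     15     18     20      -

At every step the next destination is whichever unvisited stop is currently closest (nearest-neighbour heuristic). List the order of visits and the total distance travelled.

Nearest-neighbour total = 58 m; route Depot → stop 2 → stop 3 → stop 4 → stop 1 → stop 5 → Depot.

Depot → [stop 2:5 / stop 3:8 / stop 5:10 / stop 1:14 / stop 4:15] → stop 2 (5)
stop 2 → [stop 3:3 / stop 4:10 / stop 1:12 / stop 5:15] → stop 3 (3)
stop 3 → [stop 4:7 / stop 1:9 / stop 5:18] → stop 4 (7)
stop 4 → [stop 1:16 / stop 5:20] → stop 1 (16)
stop 1 → [stop 5:17] → stop 5 (17)
Return stop 5→Depot: 10.
Total = 5 + 3 + 7 + 16 + 17 + 10 = 58.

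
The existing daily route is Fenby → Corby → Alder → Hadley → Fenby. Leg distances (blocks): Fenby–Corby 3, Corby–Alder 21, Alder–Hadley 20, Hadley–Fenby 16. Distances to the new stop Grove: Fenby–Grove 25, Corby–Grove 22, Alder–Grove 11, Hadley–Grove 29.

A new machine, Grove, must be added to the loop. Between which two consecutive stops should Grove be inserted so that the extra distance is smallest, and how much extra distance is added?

Minimum extra distance: 12 blocks, inserting Grove between Corby and Alder.

Insertion cost between consecutive stops i–j is d(i,Grove) + d(Grove,j) − d(i,j):
  between Fenby and Corby: 25 + 22 − 3 = 44
  between Corby and Alder: 22 + 11 − 21 = 12
  between Alder and Hadley: 11 + 29 − 20 = 20
  between Hadley and Fenby: 29 + 25 − 16 = 38
Cheapest insertion is between Corby and Alder, adding 12.
New total = 60 + 12 = 72.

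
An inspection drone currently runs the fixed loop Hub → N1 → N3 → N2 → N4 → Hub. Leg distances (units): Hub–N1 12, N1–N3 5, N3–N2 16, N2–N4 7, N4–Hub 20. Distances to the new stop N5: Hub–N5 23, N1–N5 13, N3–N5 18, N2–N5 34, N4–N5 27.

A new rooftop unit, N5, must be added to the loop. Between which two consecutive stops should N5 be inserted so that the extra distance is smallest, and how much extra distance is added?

+24 — insert N5 between Hub and N1.

Insertion cost between consecutive stops i–j is d(i,N5) + d(N5,j) − d(i,j):
  between Hub and N1: 23 + 13 − 12 = 24
  between N1 and N3: 13 + 18 − 5 = 26
  between N3 and N2: 18 + 34 − 16 = 36
  between N2 and N4: 34 + 27 − 7 = 54
  between N4 and Hub: 27 + 23 − 20 = 30
Cheapest insertion is between Hub and N1, adding 24.
New total = 60 + 24 = 84.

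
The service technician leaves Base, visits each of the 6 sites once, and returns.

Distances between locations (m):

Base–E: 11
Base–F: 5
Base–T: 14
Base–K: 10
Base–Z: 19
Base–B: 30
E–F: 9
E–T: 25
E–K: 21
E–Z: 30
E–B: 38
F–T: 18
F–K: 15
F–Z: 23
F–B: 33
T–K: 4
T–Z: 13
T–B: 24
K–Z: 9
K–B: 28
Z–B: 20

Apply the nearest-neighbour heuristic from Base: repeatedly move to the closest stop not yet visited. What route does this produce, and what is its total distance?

102 m along Base → F → E → K → T → Z → B → Base.

At Base the remaining stops are F 5, K 10, E 11, T 14, Z 19, B 30; go to F.
At F the remaining stops are E 9, K 15, T 18, Z 23, B 33; go to E.
At E the remaining stops are K 21, T 25, Z 30, B 38; go to K.
At K the remaining stops are T 4, Z 9, B 28; go to T.
At T the remaining stops are Z 13, B 24; go to Z.
At Z the remaining stops are B 20; go to B.
Return B→Base: 30.
Total = 5 + 9 + 21 + 4 + 13 + 20 + 30 = 102.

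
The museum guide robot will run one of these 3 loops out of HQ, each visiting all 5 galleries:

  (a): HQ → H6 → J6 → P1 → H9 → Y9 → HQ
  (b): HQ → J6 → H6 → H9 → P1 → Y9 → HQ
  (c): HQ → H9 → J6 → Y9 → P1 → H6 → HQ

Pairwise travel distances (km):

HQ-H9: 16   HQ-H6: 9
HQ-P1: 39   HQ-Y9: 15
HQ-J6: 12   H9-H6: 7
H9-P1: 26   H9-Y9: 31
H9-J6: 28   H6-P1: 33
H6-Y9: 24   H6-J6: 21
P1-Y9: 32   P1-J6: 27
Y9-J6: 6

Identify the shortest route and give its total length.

(a): 9 + 21 + 27 + 26 + 31 + 15 = 129
(b): 12 + 21 + 7 + 26 + 32 + 15 = 113
(c): 16 + 28 + 6 + 32 + 33 + 9 = 124

113 km — (b) is the shortest.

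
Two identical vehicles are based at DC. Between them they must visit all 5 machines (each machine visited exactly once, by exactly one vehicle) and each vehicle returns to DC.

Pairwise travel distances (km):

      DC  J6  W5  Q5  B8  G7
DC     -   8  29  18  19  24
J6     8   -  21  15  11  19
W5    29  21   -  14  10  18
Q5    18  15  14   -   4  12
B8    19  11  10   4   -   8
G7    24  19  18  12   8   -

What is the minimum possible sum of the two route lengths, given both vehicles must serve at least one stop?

Minimum combined distance: 90 km.

Check every non-empty split of the stops between the two vehicles; for each half take its own optimal tour:
  {J6} + {W5, Q5, B8, G7}: 16 + 74 = 90
  {W5} + {J6, Q5, B8, G7}: 58 + 57 = 115
  {J6, W5} + {Q5, B8, G7}: 58 + 54 = 112
  {Q5} + {J6, W5, B8, G7}: 36 + 71 = 107
  {J6, Q5} + {W5, B8, G7}: 41 + 71 = 112
  {W5, Q5} + {J6, B8, G7}: 61 + 51 = 112
  … (15 splits in total)
Best: vehicle 1 DC → J6 → DC = 16; vehicle 2 DC → Q5 → W5 → B8 → G7 → DC = 74; combined 90.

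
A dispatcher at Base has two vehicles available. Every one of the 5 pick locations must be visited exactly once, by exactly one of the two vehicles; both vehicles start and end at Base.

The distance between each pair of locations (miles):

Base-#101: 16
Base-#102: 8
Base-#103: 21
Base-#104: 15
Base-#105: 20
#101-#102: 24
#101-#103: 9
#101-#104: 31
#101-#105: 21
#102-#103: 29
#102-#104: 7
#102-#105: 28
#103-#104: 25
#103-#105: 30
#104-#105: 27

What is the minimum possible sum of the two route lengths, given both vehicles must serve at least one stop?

There are 2^4 − 1 = 15 ways to divide the 5 stops into two non-empty groups. For each, the best each vehicle can do is its own shortest tour through its group:
  {#101} + {#102, #103, #104, #105}: 32 + 90 = 122
  {#102} + {#101, #103, #104, #105}: 16 + 90 = 106
  {#101, #102} + {#103, #104, #105}: 48 + 90 = 138
  {#103} + {#101, #102, #104, #105}: 42 + 79 = 121
  {#101, #103} + {#102, #104, #105}: 46 + 62 = 108
  {#102, #103} + {#101, #104, #105}: 58 + 79 = 137
  … (15 splits in total)
  {#102, #104} + {#101, #103, #105}: 30 + 71 = 101  ← best
Best: vehicle 1 Base → #102 → #104 → Base = 30; vehicle 2 Base → #103 → #101 → #105 → Base = 71; combined 101.

101 miles — the smallest possible combined total.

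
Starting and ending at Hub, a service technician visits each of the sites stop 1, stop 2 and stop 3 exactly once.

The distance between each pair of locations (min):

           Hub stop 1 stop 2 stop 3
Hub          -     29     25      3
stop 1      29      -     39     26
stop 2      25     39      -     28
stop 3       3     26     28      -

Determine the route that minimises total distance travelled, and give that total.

93 min — the shortest possible round trip.

There are 3 distinct closed tours to check (reversals are equivalent).
Hub - stop 1 - stop 2 - stop 3 - Hub: 29+39+28+3 = 99
Hub - stop 1 - stop 3 - stop 2 - Hub: 29+26+28+25 = 108
Hub - stop 2 - stop 1 - stop 3 - Hub: 25+39+26+3 = 93
The minimum is 93.
One optimal route: Hub → stop 2 → stop 1 → stop 3 → Hub (or its reverse).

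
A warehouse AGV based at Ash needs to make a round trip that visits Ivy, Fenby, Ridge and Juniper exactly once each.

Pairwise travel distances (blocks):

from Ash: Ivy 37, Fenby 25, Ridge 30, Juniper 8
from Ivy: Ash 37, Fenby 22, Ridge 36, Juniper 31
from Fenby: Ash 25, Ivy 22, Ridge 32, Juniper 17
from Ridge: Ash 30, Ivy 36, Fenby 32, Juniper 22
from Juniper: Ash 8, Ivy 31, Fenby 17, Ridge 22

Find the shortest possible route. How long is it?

Ash → Ivy → Fenby → Ridge → Juniper → Ash: 37+22+32+22+8 = 121
Ash → Ivy → Fenby → Juniper → Ridge → Ash: 37+22+17+22+30 = 128
Ash → Ivy → Ridge → Fenby → Juniper → Ash: 37+36+32+17+8 = 130
Ash → Ivy → Ridge → Juniper → Fenby → Ash: 37+36+22+17+25 = 137
Ash → Ivy → Juniper → Fenby → Ridge → Ash: 37+31+17+32+30 = 147
Ash → Ivy → Juniper → Ridge → Fenby → Ash: 37+31+22+32+25 = 147
Ash → Fenby → Ivy → Ridge → Juniper → Ash: 25+22+36+22+8 = 113
Ash → Fenby → Ivy → Juniper → Ridge → Ash: 25+22+31+22+30 = 130
Ash → Fenby → Ridge → Ivy → Juniper → Ash: 25+32+36+31+8 = 132
Ash → Fenby → Juniper → Ivy → Ridge → Ash: 25+17+31+36+30 = 139
Ash → Ridge → Ivy → Fenby → Juniper → Ash: 30+36+22+17+8 = 113
Ash → Ridge → Fenby → Ivy → Juniper → Ash: 30+32+22+31+8 = 123
The minimum is 113.
One optimal route: Ash → Fenby → Ivy → Ridge → Juniper → Ash (or its reverse).

Shortest round trip = 113 blocks.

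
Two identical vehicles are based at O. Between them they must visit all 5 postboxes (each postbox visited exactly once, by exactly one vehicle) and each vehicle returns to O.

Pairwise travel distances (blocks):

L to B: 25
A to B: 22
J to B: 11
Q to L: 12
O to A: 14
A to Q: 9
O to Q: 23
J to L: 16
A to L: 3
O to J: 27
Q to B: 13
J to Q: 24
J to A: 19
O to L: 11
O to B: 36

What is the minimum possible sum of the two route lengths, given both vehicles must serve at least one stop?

Try each way of splitting the stops between the two vehicles (each non-empty) and, for each split, find the best tour for each vehicle:
  {J} + {A, Q, L, B}: 54 + 72 = 126
  {A} + {J, Q, L, B}: 28 + 74 = 102
  {J, A} + {Q, L, B}: 60 + 72 = 132
  {Q} + {J, A, L, B}: 46 + 74 = 120
  {J, Q} + {A, L, B}: 74 + 72 = 146
  {A, Q} + {J, L, B}: 46 + 74 = 120
  … (15 splits in total)
  {L} + {J, A, Q, B}: 22 + 74 = 96  ← best
Best: vehicle 1 O → L → O = 22; vehicle 2 O → J → B → Q → A → O = 74; combined 96.

96 blocks — the smallest possible combined total.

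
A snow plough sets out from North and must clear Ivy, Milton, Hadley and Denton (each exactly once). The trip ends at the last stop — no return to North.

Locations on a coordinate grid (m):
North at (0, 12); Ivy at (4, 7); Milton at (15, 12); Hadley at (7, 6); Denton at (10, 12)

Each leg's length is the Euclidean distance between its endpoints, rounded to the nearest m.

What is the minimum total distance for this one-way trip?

21 m — the minimum one-way total.

There are 4! = 24 possible orderings.
North - Ivy - Milton - Hadley - Denton: 6+12+10+7 = 35
North - Ivy - Milton - Denton - Hadley: 6+12+5+7 = 30
North - Ivy - Hadley - Milton - Denton: 6+3+10+5 = 24
North - Ivy - Hadley - Denton - Milton: 6+3+7+5 = 21
North - Ivy - Denton - Milton - Hadley: 6+8+5+10 = 29
North - Ivy - Denton - Hadley - Milton: 6+8+7+10 = 31
North - Milton - Ivy - Hadley - Denton: 15+12+3+7 = 37
North - Milton - Ivy - Denton - Hadley: 15+12+8+7 = 42
North - Milton - Hadley - Ivy - Denton: 15+10+3+8 = 36
North - Milton - Hadley - Denton - Ivy: 15+10+7+8 = 40
North - Milton - Denton - Ivy - Hadley: 15+5+8+3 = 31
North - Milton - Denton - Hadley - Ivy: 15+5+7+3 = 30
North - Hadley - Ivy - Milton - Denton: 9+3+12+5 = 29
North - Hadley - Ivy - Denton - Milton: 9+3+8+5 = 25
… (10 more)
The minimum is 21.
One shortest path: North → Ivy → Hadley → Denton → Milton.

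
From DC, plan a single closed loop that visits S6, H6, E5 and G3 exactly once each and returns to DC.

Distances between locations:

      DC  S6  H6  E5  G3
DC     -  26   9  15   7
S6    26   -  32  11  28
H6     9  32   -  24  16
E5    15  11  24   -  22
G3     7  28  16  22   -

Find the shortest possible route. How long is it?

79 — the shortest possible round trip.

DC→S6→H6→E5→G3→DC: 26+32+24+22+7 = 111
DC→S6→H6→G3→E5→DC: 26+32+16+22+15 = 111
DC→S6→E5→H6→G3→DC: 26+11+24+16+7 = 84
DC→S6→E5→G3→H6→DC: 26+11+22+16+9 = 84
DC→S6→G3→H6→E5→DC: 26+28+16+24+15 = 109
DC→S6→G3→E5→H6→DC: 26+28+22+24+9 = 109
DC→H6→S6→E5→G3→DC: 9+32+11+22+7 = 81
DC→H6→S6→G3→E5→DC: 9+32+28+22+15 = 106
DC→H6→E5→S6→G3→DC: 9+24+11+28+7 = 79
DC→H6→G3→S6→E5→DC: 9+16+28+11+15 = 79
DC→E5→S6→H6→G3→DC: 15+11+32+16+7 = 81
DC→E5→H6→S6→G3→DC: 15+24+32+28+7 = 106
The minimum is 79.
One optimal route: DC → H6 → E5 → S6 → G3 → DC (or its reverse).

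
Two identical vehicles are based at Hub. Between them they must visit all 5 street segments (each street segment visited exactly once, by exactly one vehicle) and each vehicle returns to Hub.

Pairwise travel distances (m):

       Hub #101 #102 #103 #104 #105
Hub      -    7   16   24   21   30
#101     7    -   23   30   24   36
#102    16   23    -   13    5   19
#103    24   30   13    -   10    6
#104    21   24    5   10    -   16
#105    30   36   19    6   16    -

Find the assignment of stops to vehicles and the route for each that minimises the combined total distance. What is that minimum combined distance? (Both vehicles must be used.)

Minimum combined distance: 81 m.

There are 2^4 − 1 = 15 ways to divide the 5 stops into two non-empty groups. For each, the best each vehicle can do is its own shortest tour through its group:
  {#101} + {#102, #103, #104, #105}: 14 + 67 = 81
  {#102} + {#101, #103, #104, #105}: 32 + 77 = 109
  {#101, #102} + {#103, #104, #105}: 46 + 67 = 113
  {#103} + {#101, #102, #104, #105}: 48 + 80 = 128
  {#101, #103} + {#102, #104, #105}: 61 + 67 = 128
  {#102, #103} + {#101, #104, #105}: 53 + 77 = 130
  … (15 splits in total)
Best: vehicle 1 Hub → #101 → Hub = 14; vehicle 2 Hub → #102 → #104 → #103 → #105 → Hub = 67; combined 81.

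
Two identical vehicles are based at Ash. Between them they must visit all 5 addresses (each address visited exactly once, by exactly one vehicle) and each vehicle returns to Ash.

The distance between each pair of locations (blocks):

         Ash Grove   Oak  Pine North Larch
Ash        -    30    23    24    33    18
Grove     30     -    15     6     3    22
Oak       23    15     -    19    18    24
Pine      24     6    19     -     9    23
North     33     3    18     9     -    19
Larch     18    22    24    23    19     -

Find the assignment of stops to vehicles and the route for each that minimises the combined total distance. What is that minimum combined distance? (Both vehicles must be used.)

Try each way of splitting the stops between the two vehicles (each non-empty) and, for each split, find the best tour for each vehicle:
  {Grove} + {Oak, Pine, North, Larch}: 60 + 88 = 148
  {Oak} + {Grove, Pine, North, Larch}: 46 + 70 = 116
  {Grove, Oak} + {Pine, North, Larch}: 68 + 70 = 138
  {Pine} + {Grove, Oak, North, Larch}: 48 + 78 = 126
  {Grove, Pine} + {Oak, North, Larch}: 60 + 78 = 138
  {Oak, Pine} + {Grove, North, Larch}: 66 + 70 = 136
  … (15 splits in total)
  {Grove, Oak, Pine, North} + {Larch}: 74 + 36 = 110  ← best
Best: vehicle 1 Ash → Oak → Grove → North → Pine → Ash = 74; vehicle 2 Ash → Larch → Ash = 36; combined 110.

Minimum combined distance: 110 blocks.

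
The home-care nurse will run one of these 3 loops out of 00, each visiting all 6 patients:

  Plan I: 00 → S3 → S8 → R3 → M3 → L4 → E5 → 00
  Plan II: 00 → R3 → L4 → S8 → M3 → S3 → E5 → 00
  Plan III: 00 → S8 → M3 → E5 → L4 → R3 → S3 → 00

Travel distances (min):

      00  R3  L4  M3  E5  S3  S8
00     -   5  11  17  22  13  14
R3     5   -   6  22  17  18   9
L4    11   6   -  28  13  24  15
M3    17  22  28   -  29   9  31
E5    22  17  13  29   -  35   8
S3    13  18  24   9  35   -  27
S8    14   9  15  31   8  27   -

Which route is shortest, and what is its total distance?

123 min — Plan II is the shortest.

Plan I: 13 + 27 + 9 + 22 + 28 + 13 + 22 = 134
Plan II: 5 + 6 + 15 + 31 + 9 + 35 + 22 = 123
Plan III: 14 + 31 + 29 + 13 + 6 + 18 + 13 = 124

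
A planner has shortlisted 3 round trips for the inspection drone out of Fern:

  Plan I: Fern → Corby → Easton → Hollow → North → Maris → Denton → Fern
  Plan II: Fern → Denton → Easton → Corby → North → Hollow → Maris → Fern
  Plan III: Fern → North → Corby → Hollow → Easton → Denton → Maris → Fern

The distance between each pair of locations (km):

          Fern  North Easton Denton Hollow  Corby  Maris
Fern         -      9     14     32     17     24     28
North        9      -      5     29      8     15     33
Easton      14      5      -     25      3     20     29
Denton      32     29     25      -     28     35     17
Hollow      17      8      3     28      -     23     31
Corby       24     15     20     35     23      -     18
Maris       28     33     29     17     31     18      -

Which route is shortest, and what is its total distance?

Plan I: 24 + 20 + 3 + 8 + 33 + 17 + 32 = 137
Plan II: 32 + 25 + 20 + 15 + 8 + 31 + 28 = 159
Plan III: 9 + 15 + 23 + 3 + 25 + 17 + 28 = 120

Shortest is Plan III, total 120 km.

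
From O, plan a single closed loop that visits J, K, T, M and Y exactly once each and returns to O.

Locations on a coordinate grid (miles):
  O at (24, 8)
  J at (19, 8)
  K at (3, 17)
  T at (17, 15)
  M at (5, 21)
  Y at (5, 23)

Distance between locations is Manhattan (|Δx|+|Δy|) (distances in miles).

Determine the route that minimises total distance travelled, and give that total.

Minimum total distance: 72 miles.

With 5 stops there are 5!/2 = 60 distinct round trips (a route and its reverse cost the same).
O - J - K - T - M - Y - O: 5+25+16+18+2+34 = 100
O - J - K - T - Y - M - O: 5+25+16+20+2+32 = 100
O - J - K - M - T - Y - O: 5+25+6+18+20+34 = 108
O - J - K - M - Y - T - O: 5+25+6+2+20+14 = 72
O - J - K - Y - T - M - O: 5+25+8+20+18+32 = 108
O - J - K - Y - M - T - O: 5+25+8+2+18+14 = 72
O - J - T - K - M - Y - O: 5+9+16+6+2+34 = 72
O - J - T - K - Y - M - O: 5+9+16+8+2+32 = 72
O - J - T - M - K - Y - O: 5+9+18+6+8+34 = 80
O - J - T - M - Y - K - O: 5+9+18+2+8+30 = 72
O - J - T - Y - K - M - O: 5+9+20+8+6+32 = 80
O - J - T - Y - M - K - O: 5+9+20+2+6+30 = 72
O - J - M - K - T - Y - O: 5+27+6+16+20+34 = 108
O - J - M - K - Y - T - O: 5+27+6+8+20+14 = 80
… (46 more)
The minimum is 72.
One optimal route: O → J → K → M → Y → T → O (or its reverse).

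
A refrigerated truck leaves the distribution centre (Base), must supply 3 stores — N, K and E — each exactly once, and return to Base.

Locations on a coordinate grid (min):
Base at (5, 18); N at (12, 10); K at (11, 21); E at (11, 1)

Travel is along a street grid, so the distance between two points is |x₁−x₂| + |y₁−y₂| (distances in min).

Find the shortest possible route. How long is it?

Shortest round trip = 54 min.

There are 3 distinct closed tours to check (reversals are equivalent).
Base-N-K-E-Base: 15+12+20+23 = 70
Base-N-E-K-Base: 15+10+20+9 = 54
Base-K-N-E-Base: 9+12+10+23 = 54
The minimum is 54.
One optimal route: Base → N → E → K → Base (or its reverse).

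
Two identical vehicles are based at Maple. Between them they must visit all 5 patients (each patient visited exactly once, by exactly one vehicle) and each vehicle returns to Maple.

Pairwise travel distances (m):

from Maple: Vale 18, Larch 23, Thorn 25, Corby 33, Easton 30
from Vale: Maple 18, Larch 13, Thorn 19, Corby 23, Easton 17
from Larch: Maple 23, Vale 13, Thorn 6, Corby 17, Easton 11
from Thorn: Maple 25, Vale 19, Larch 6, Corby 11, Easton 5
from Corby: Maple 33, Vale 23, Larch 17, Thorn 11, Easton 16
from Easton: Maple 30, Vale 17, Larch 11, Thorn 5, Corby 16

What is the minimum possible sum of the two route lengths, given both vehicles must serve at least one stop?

Check every non-empty split of the stops between the two vehicles; for each half take its own optimal tour:
  {Vale} + {Larch, Thorn, Corby, Easton}: 36 + 83 = 119
  {Larch} + {Vale, Thorn, Corby, Easton}: 46 + 84 = 130
  {Vale, Larch} + {Thorn, Corby, Easton}: 54 + 79 = 133
  {Thorn} + {Vale, Larch, Corby, Easton}: 50 + 91 = 141
  {Vale, Thorn} + {Larch, Corby, Easton}: 62 + 83 = 145
  {Larch, Thorn} + {Vale, Corby, Easton}: 54 + 84 = 138
  … (15 splits in total)
Best: vehicle 1 Maple → Vale → Maple = 36; vehicle 2 Maple → Larch → Thorn → Easton → Corby → Maple = 83; combined 119.

Minimum combined distance: 119 m.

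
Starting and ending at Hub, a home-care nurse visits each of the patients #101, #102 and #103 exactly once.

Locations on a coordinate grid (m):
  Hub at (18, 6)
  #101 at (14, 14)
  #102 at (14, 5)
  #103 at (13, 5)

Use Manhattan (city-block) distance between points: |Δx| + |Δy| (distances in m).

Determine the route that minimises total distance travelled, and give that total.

There are 3 distinct closed tours to check (reversals are equivalent).
Hub-#101-#102-#103-Hub: 12+9+1+6 = 28
Hub-#101-#103-#102-Hub: 12+10+1+5 = 28
Hub-#102-#101-#103-Hub: 5+9+10+6 = 30
The minimum is 28.
One optimal route: Hub → #101 → #102 → #103 → Hub (or its reverse).

Shortest round trip = 28 m.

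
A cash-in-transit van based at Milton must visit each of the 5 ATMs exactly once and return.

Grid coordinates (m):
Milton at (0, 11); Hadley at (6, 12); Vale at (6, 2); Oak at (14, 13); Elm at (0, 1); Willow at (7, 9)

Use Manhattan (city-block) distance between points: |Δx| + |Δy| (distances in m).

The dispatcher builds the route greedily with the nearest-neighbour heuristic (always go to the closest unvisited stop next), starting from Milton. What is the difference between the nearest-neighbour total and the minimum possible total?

16 m longer than the optimal tour.

From Milton: Hadley=7, Willow=9, Elm=10, Vale=15, Oak=16 → choose Hadley (7).
From Hadley: Willow=4, Oak=9, Vale=10, Elm=17 → choose Willow (4).
From Willow: Vale=8, Oak=11, Elm=15 → choose Vale (8).
From Vale: Elm=7, Oak=19 → choose Elm (7).
From Elm: Oak=26 → choose Oak (26).
NN route Milton → Hadley → Willow → Vale → Elm → Oak → Milton costs 68.
Optimal: Milton → Hadley → Oak → Willow → Vale → Elm → Milton costs 52 (by enumerating all 60 distinct tours).
Excess = 68 − 52 = 16.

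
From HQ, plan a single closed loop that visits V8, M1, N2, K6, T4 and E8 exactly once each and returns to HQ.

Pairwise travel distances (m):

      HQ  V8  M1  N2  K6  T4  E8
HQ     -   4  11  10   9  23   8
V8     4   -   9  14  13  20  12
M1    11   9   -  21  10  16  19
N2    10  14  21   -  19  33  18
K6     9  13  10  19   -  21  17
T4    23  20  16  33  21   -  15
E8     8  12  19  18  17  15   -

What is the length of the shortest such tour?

Minimum total distance: 86 m.

With 6 stops there are 6!/2 = 360 distinct round trips (a route and its reverse cost the same).
HQ → V8 → M1 → N2 → K6 → T4 → E8 → HQ: 4+9+21+19+21+15+8 = 97
HQ → V8 → M1 → N2 → K6 → E8 → T4 → HQ: 4+9+21+19+17+15+23 = 108
HQ → V8 → M1 → N2 → T4 → K6 → E8 → HQ: 4+9+21+33+21+17+8 = 113
HQ → V8 → M1 → N2 → T4 → E8 → K6 → HQ: 4+9+21+33+15+17+9 = 108
HQ → V8 → M1 → N2 → E8 → K6 → T4 → HQ: 4+9+21+18+17+21+23 = 113
HQ → V8 → M1 → N2 → E8 → T4 → K6 → HQ: 4+9+21+18+15+21+9 = 97
HQ → V8 → M1 → K6 → N2 → T4 → E8 → HQ: 4+9+10+19+33+15+8 = 98
HQ → V8 → M1 → K6 → N2 → E8 → T4 → HQ: 4+9+10+19+18+15+23 = 98
… (352 more)
HQ → V8 → N2 → K6 → M1 → T4 → E8 → HQ: 4+14+19+10+16+15+8 = 86  ← best
The minimum is 86.
One optimal route: HQ → V8 → N2 → K6 → M1 → T4 → E8 → HQ (or its reverse).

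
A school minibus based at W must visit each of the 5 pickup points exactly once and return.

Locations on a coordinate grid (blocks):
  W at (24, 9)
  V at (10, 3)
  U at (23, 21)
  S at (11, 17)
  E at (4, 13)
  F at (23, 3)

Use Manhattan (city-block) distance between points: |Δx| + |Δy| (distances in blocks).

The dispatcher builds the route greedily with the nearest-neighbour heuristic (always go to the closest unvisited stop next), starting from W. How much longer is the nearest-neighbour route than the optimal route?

10 blocks longer than the optimal tour.

From W: F=7, U=13, V=20, S=21, E=24 → choose F (7).
From F: V=13, U=18, S=26, E=29 → choose V (13).
From V: S=15, E=16, U=31 → choose S (15).
From S: E=11, U=16 → choose E (11).
From E: U=27 → choose U (27).
NN route W → F → V → S → E → U → W costs 86.
Optimal: W → U → S → E → V → F → W costs 76 (by enumerating all 60 distinct tours).
Excess = 86 − 76 = 10.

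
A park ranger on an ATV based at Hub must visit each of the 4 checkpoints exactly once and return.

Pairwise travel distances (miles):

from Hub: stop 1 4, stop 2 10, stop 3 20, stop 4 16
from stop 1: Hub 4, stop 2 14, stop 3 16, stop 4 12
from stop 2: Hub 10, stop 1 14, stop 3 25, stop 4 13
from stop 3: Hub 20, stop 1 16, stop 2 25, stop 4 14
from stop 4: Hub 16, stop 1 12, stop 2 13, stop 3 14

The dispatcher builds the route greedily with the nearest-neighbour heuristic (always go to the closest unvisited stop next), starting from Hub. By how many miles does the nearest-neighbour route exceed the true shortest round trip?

Hub: stop 1=4, stop 2=10, stop 4=16, stop 3=20 ⇒ stop 1
stop 1: stop 4=12, stop 2=14, stop 3=16 ⇒ stop 4
stop 4: stop 2=13, stop 3=14 ⇒ stop 2
stop 2: stop 3=25 ⇒ stop 3
NN route Hub → stop 1 → stop 4 → stop 2 → stop 3 → Hub costs 74.
Optimal: Hub → stop 1 → stop 3 → stop 4 → stop 2 → Hub costs 57 (by enumerating all 12 distinct tours).
Excess = 74 − 57 = 17.

Excess over optimum: 17 miles.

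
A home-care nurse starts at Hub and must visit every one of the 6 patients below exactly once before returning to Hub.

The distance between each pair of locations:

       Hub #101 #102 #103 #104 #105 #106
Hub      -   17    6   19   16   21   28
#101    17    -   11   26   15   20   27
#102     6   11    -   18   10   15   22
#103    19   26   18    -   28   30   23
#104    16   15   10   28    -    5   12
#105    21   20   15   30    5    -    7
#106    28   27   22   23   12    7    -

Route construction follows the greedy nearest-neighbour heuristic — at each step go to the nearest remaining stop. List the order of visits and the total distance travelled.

94 along Hub → #102 → #104 → #105 → #106 → #103 → #101 → Hub.

At Hub the remaining stops are #102 6, #104 16, #101 17, #103 19, #105 21, #106 28; go to #102.
At #102 the remaining stops are #104 10, #101 11, #105 15, #103 18, #106 22; go to #104.
At #104 the remaining stops are #105 5, #106 12, #101 15, #103 28; go to #105.
At #105 the remaining stops are #106 7, #101 20, #103 30; go to #106.
At #106 the remaining stops are #103 23, #101 27; go to #103.
At #103 the remaining stops are #101 26; go to #101.
Return #101→Hub: 17.
Total = 6 + 10 + 5 + 7 + 23 + 26 + 17 = 94.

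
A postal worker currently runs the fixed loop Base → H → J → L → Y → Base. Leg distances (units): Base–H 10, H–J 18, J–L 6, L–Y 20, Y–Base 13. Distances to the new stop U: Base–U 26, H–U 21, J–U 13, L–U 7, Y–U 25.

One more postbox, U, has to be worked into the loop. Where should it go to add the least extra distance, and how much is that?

Insertion cost between consecutive stops i–j is d(i,U) + d(U,j) − d(i,j):
  between Base and H: 26 + 21 − 10 = 37
  between H and J: 21 + 13 − 18 = 16
  between J and L: 13 + 7 − 6 = 14
  between L and Y: 7 + 25 − 20 = 12
  between Y and Base: 25 + 26 − 13 = 38
Cheapest insertion is between L and Y, adding 12.
New total = 67 + 12 = 79.

+12 — insert U between L and Y.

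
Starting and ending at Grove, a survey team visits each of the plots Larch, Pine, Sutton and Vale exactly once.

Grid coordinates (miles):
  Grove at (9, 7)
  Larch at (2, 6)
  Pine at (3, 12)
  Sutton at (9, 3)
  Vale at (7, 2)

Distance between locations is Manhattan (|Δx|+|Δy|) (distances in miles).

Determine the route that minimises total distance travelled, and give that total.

Grove-Larch-Pine-Sutton-Vale-Grove: 8+7+15+3+7 = 40
Grove-Larch-Pine-Vale-Sutton-Grove: 8+7+14+3+4 = 36
Grove-Larch-Sutton-Pine-Vale-Grove: 8+10+15+14+7 = 54
Grove-Larch-Sutton-Vale-Pine-Grove: 8+10+3+14+11 = 46
Grove-Larch-Vale-Pine-Sutton-Grove: 8+9+14+15+4 = 50
Grove-Larch-Vale-Sutton-Pine-Grove: 8+9+3+15+11 = 46
Grove-Pine-Larch-Sutton-Vale-Grove: 11+7+10+3+7 = 38
Grove-Pine-Larch-Vale-Sutton-Grove: 11+7+9+3+4 = 34
Grove-Pine-Sutton-Larch-Vale-Grove: 11+15+10+9+7 = 52
Grove-Pine-Vale-Larch-Sutton-Grove: 11+14+9+10+4 = 48
Grove-Sutton-Larch-Pine-Vale-Grove: 4+10+7+14+7 = 42
Grove-Sutton-Pine-Larch-Vale-Grove: 4+15+7+9+7 = 42
The minimum is 34.
One optimal route: Grove → Pine → Larch → Vale → Sutton → Grove (or its reverse).

34 miles — the shortest possible round trip.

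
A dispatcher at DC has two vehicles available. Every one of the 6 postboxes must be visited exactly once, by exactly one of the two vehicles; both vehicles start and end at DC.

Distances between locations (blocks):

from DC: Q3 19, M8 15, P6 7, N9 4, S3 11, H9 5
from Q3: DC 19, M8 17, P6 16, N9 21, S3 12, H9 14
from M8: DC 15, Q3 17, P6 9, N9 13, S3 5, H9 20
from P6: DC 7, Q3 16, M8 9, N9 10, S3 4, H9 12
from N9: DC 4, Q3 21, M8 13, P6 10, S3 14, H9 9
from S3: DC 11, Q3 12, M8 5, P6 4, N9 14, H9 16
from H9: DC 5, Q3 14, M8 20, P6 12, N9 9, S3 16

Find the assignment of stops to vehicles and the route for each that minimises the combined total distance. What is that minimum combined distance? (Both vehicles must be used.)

Minimum combined distance: 60 blocks.

Check every non-empty split of the stops between the two vehicles; for each half take its own optimal tour:
  {Q3} + {M8, P6, N9, S3, H9}: 38 + 43 = 81
  {M8} + {Q3, P6, N9, S3, H9}: 30 + 49 = 79
  {Q3, M8} + {P6, N9, S3, H9}: 51 + 39 = 90
  {P6} + {Q3, M8, N9, S3, H9}: 14 + 53 = 67
  {Q3, P6} + {M8, N9, S3, H9}: 42 + 43 = 85
  {M8, P6} + {Q3, N9, S3, H9}: 31 + 49 = 80
  … (31 splits in total)
  {N9} + {Q3, M8, P6, S3, H9}: 8 + 52 = 60  ← best
Best: vehicle 1 DC → N9 → DC = 8; vehicle 2 DC → P6 → M8 → S3 → Q3 → H9 → DC = 52; combined 60.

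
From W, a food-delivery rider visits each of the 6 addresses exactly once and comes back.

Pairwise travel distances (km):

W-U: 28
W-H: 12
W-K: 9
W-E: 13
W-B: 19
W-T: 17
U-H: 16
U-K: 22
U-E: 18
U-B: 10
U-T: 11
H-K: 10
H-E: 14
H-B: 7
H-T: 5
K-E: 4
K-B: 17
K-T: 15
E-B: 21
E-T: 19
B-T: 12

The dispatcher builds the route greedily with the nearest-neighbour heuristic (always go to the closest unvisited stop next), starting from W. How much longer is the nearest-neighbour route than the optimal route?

W: K=9, H=12, E=13, T=17, B=19, U=28 ⇒ K
K: E=4, H=10, T=15, B=17, U=22 ⇒ E
E: H=14, U=18, T=19, B=21 ⇒ H
H: T=5, B=7, U=16 ⇒ T
T: U=11, B=12 ⇒ U
U: B=10 ⇒ B
NN route W → K → E → H → T → U → B → W costs 72.
Optimal: W → H → T → B → U → E → K → W costs 70 (by enumerating all 360 distinct tours).
Excess = 72 − 70 = 2.

2 km longer than the optimal tour.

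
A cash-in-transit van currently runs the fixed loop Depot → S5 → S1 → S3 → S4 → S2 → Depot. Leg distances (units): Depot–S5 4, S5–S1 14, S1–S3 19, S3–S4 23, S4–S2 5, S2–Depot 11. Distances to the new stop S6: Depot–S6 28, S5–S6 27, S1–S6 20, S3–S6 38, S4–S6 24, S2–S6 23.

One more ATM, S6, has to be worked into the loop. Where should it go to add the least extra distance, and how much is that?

+33 — insert S6 between S5 and S1.

Insertion cost between consecutive stops i–j is d(i,S6) + d(S6,j) − d(i,j):
  between Depot and S5: 28 + 27 − 4 = 51
  between S5 and S1: 27 + 20 − 14 = 33
  between S1 and S3: 20 + 38 − 19 = 39
  between S3 and S4: 38 + 24 − 23 = 39
  between S4 and S2: 24 + 23 − 5 = 42
  between S2 and Depot: 23 + 28 − 11 = 40
Cheapest insertion is between S5 and S1, adding 33.
New total = 76 + 33 = 109.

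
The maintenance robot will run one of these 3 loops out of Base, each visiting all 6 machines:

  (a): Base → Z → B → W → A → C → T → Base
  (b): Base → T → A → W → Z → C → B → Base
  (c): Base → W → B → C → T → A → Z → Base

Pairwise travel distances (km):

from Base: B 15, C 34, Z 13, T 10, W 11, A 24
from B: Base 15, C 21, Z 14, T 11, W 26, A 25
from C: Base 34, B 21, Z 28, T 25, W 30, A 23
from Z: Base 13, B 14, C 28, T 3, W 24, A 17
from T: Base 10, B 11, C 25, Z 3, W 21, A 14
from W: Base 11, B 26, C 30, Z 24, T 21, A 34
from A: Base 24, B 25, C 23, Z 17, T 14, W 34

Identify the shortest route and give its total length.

(a): 13 + 14 + 26 + 34 + 23 + 25 + 10 = 145
(b): 10 + 14 + 34 + 24 + 28 + 21 + 15 = 146
(c): 11 + 26 + 21 + 25 + 14 + 17 + 13 = 127

Shortest is (c), total 127 km.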